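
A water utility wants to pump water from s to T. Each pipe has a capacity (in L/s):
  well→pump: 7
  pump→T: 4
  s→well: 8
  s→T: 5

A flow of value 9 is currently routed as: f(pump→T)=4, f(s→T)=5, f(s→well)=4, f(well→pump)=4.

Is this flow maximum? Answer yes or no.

Residual reachable from s: {pump, s, well}; T is not reachable.
Saturated cut: s→T, pump→T with total capacity 9 = current flow value. Flow is maximum.

Yes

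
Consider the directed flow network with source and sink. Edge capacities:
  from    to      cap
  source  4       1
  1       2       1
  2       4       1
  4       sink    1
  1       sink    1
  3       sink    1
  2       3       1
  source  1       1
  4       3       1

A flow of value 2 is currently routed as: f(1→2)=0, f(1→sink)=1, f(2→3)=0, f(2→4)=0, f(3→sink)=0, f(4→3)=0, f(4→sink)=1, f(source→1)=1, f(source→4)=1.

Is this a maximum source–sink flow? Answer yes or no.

Yes

Residual reachable from source: {source}; sink is not reachable.
Saturated cut: source→1, source→4 with total capacity 2 = current flow value. Flow is maximum.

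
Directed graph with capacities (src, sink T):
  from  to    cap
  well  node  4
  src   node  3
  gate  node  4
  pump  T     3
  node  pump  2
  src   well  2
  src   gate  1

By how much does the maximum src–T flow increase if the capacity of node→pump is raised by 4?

Original max flow = 2.
After raising cap(node→pump), augmenting paths through that edge carry 1 more unit.
New max flow = 3. Increase = 1.

1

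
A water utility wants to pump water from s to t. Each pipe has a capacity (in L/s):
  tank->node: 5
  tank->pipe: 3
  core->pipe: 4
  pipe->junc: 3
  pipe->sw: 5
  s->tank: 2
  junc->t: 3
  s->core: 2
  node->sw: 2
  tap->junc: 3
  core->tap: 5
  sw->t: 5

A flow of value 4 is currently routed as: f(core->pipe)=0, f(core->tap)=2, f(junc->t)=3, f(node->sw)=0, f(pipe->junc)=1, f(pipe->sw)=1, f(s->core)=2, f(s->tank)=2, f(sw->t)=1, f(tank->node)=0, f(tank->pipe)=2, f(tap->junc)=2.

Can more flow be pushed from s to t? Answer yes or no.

No

Residual reachable from s: {s}; t is not reachable.
Saturated cut: s->core, s->tank with total capacity 4 = current flow value. Flow is maximum.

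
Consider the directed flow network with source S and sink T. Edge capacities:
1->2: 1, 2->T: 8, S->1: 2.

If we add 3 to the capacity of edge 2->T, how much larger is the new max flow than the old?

Original max flow = 1.
Edge 2->T does not cross the min cut (source side {1, S}), so extra capacity there cannot help.
New max flow = 1. Increase = 0.

0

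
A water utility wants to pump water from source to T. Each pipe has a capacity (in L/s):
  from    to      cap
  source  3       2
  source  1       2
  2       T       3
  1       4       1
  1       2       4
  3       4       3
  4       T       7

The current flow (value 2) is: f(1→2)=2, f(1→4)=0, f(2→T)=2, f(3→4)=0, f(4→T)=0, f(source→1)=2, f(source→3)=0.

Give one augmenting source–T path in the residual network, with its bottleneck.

source→3→4→T, bottleneck 2

Residual along source→3→4→T: source→3: 2, 3→4: 3, 4→T: 7.
Bottleneck = min = 2.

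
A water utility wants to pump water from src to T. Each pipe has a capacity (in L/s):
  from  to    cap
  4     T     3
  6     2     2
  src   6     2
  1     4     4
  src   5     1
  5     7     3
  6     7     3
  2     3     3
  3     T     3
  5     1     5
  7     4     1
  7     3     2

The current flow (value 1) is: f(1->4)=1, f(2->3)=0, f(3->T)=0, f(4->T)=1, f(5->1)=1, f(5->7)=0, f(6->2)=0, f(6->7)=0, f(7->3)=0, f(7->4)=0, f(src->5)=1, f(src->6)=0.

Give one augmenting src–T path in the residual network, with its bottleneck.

src->6->7->4->T, bottleneck 1

Residual along src->6->7->4->T: src->6: 2, 6->7: 3, 7->4: 1, 4->T: 2.
Bottleneck = min = 1.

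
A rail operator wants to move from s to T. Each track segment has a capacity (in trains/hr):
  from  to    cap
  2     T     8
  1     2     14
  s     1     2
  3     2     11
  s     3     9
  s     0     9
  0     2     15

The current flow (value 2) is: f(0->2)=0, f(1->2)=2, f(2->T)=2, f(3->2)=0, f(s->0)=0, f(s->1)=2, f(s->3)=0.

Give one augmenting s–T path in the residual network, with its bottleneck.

s->3->2->T, bottleneck 6

Residual along s->3->2->T: s->3: 9, 3->2: 11, 2->T: 6.
Bottleneck = min = 6.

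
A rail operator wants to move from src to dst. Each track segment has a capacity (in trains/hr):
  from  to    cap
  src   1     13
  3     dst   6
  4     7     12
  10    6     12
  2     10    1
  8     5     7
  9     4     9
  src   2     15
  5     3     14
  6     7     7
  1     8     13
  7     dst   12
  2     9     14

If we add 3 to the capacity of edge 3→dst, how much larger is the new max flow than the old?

Original max flow = 16.
After raising cap(3→dst), augmenting paths through that edge carry 1 more unit.
New max flow = 17. Increase = 1.

1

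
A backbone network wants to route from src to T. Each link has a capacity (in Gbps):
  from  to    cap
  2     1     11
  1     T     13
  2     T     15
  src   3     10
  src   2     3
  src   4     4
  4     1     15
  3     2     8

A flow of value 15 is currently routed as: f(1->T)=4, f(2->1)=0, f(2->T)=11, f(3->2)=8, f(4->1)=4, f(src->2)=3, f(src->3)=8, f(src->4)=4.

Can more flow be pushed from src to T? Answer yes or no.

No

Residual reachable from src: {3, src}; T is not reachable.
Saturated cut: src->4, src->2, 3->2 with total capacity 15 = current flow value. Flow is maximum.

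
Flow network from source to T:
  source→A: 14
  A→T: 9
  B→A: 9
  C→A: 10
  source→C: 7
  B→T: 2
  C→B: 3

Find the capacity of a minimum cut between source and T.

11

Max flow = 11 (via 2 augmenting paths).
In the residual at optimum, the set reachable from source is {A, B, C, source}.
Cut edges: B→T (cap 2), A→T (cap 9). Sum = 11.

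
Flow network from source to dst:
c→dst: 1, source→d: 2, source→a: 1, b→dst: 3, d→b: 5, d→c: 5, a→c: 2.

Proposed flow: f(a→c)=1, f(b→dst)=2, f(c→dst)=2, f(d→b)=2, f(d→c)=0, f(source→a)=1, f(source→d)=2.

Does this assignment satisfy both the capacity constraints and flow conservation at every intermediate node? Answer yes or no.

No

Capacity violated on c→dst: flow 2 > capacity 1.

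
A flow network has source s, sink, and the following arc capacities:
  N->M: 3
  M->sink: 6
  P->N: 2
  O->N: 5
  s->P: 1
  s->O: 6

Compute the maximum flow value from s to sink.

Augment s->P->N->M->sink: bottleneck 1. Total 1.
Augment s->O->N->M->sink: bottleneck 2. Total 3.
No augmenting path remains in the residual graph.

3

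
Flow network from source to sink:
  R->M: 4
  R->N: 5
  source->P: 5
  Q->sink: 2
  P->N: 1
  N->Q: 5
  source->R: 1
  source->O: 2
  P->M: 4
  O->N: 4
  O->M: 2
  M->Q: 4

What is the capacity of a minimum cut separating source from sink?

Max flow = 2 (via 2 augmenting paths).
In the residual at optimum, the set reachable from source is {M, N, O, P, Q, R, source}.
Cut edges: Q->sink (cap 2). Sum = 2.

2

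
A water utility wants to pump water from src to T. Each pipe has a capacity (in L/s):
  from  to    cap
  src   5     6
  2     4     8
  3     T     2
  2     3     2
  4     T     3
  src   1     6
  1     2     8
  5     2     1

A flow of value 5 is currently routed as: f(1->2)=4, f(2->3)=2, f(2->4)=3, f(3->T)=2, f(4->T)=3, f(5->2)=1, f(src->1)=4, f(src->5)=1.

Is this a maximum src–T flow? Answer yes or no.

Yes

Residual reachable from src: {1, 2, 4, 5, src}; T is not reachable.
Saturated cut: 2->3, 4->T with total capacity 5 = current flow value. Flow is maximum.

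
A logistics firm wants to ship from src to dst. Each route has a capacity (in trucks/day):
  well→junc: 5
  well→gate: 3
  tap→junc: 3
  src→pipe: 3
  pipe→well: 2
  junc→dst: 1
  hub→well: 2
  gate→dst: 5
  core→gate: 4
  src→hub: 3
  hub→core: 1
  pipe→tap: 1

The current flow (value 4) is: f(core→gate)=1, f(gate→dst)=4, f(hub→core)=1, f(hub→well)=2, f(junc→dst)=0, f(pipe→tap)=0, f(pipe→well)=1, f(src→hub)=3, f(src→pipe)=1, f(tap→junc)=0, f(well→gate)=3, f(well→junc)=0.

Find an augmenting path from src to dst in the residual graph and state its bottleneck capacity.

Residual along src→pipe→well→junc→dst: src→pipe: 2, pipe→well: 1, well→junc: 5, junc→dst: 1.
Bottleneck = min = 1.

src→pipe→well→junc→dst, bottleneck 1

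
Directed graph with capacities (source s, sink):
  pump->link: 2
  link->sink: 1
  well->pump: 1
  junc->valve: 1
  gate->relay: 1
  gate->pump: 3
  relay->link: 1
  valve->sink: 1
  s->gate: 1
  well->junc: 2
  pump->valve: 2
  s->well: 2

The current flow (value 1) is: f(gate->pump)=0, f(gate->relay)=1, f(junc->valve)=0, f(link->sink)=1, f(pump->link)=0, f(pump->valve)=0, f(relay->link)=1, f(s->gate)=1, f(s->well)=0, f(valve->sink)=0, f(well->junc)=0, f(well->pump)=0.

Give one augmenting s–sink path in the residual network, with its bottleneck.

s->well->pump->valve->sink, bottleneck 1

Residual along s->well->pump->valve->sink: s->well: 2, well->pump: 1, pump->valve: 2, valve->sink: 1.
Bottleneck = min = 1.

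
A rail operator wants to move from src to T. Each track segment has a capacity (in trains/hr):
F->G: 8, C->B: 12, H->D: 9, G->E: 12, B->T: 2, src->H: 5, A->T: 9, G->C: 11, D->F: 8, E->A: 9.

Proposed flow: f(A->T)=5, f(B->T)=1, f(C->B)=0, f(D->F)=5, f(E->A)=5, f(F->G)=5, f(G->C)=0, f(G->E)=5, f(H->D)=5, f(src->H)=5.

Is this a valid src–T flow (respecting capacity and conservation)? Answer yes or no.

Conservation fails at B: inflow 0 ≠ outflow 1.

No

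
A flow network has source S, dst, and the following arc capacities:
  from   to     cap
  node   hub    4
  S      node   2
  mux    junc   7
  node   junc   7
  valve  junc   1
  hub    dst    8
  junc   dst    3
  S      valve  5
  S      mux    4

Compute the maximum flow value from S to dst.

5

Augment S->node->hub->dst: bottleneck 2. Total 2.
Augment S->valve->junc->dst: bottleneck 1. Total 3.
Augment S->mux->junc->dst: bottleneck 2. Total 5.
No augmenting path remains in the residual graph.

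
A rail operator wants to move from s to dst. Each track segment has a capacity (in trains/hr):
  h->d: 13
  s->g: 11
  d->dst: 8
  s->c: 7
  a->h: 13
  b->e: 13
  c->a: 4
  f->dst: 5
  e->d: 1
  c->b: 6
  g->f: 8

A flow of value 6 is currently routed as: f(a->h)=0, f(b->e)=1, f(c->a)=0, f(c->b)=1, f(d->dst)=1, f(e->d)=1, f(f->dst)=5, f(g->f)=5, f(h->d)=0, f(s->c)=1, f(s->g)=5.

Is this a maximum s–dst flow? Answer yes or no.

No

Residual path s->c->a->h->d->dst has bottleneck 4 > 0.
Pushing 4 along it raises the flow to 10, so the given flow is not maximum.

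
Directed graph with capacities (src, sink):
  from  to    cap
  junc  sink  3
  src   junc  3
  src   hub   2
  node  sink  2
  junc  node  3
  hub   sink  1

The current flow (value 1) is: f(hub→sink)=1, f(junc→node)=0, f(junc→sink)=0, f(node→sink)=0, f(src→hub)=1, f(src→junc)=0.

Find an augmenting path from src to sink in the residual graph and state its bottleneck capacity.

Residual along src→junc→sink: src→junc: 3, junc→sink: 3.
Bottleneck = min = 3.

src→junc→sink, bottleneck 3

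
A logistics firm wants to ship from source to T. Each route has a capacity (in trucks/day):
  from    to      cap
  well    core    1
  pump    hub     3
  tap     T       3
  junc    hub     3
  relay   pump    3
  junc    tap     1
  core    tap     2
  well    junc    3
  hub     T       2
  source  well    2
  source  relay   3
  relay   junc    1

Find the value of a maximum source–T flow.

4

Augment source→relay→pump→hub→T: bottleneck 2. Total 2.
Augment source→relay→junc→tap→T: bottleneck 1. Total 3.
Augment source→well→core→tap→T: bottleneck 1. Total 4.
No augmenting path remains in the residual graph.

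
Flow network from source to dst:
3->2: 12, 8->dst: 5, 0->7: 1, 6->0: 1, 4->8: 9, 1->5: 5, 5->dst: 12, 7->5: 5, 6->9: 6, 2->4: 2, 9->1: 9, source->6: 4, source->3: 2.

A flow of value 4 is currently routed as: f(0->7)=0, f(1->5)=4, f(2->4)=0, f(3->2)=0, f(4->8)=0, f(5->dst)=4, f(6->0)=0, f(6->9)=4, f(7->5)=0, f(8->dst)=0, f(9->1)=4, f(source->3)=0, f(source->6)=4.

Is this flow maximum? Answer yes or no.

Residual path source->3->2->4->8->dst has bottleneck 2 > 0.
Pushing 2 along it raises the flow to 6, so the given flow is not maximum.

No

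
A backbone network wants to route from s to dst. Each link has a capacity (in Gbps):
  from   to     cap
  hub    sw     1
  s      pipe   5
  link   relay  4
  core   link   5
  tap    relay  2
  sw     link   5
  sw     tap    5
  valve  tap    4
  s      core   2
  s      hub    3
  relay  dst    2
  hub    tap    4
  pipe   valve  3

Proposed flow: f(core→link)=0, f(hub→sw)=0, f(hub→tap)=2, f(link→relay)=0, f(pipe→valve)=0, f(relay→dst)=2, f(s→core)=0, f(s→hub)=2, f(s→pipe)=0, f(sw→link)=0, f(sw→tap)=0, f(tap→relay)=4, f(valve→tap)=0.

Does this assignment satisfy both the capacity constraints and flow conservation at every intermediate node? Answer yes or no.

No

Capacity violated on tap→relay: flow 4 > capacity 2.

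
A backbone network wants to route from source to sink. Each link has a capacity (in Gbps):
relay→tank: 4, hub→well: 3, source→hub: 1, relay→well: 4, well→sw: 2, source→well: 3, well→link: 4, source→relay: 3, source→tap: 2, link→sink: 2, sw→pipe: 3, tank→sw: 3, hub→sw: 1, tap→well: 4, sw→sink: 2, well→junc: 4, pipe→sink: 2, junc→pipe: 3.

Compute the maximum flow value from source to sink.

Augment source→hub→sw→sink: bottleneck 1. Total 1.
Augment source→well→sw→sink: bottleneck 1. Total 2.
Augment source→well→link→sink: bottleneck 2. Total 4.
Augment source→relay→well→sw→pipe→sink: bottleneck 1. Total 5.
Augment source→relay→well→junc→pipe→sink: bottleneck 1. Total 6.
No augmenting path remains in the residual graph.

6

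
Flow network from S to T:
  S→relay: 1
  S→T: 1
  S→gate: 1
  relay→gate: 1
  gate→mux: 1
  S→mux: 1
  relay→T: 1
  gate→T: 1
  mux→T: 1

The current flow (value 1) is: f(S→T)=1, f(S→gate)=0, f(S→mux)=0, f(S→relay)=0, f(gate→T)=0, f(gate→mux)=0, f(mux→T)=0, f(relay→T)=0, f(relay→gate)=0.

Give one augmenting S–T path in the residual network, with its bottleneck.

Residual along S→relay→T: S→relay: 1, relay→T: 1.
Bottleneck = min = 1.

S→relay→T, bottleneck 1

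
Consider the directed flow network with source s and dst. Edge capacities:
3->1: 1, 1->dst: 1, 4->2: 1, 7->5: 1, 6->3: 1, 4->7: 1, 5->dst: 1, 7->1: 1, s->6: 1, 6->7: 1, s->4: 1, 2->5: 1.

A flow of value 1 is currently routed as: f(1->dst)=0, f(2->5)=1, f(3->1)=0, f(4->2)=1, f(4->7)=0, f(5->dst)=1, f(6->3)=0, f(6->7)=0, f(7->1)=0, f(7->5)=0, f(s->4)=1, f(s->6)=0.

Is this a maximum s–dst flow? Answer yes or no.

No

Residual path s->6->7->1->dst has bottleneck 1 > 0.
Pushing 1 along it raises the flow to 2, so the given flow is not maximum.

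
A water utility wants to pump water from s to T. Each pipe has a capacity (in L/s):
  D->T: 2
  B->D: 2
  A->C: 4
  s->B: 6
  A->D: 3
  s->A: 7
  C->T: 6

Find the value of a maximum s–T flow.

6

Augment s->A->C->T: bottleneck 4. Total 4.
Augment s->A->D->T: bottleneck 2. Total 6.
No augmenting path remains in the residual graph.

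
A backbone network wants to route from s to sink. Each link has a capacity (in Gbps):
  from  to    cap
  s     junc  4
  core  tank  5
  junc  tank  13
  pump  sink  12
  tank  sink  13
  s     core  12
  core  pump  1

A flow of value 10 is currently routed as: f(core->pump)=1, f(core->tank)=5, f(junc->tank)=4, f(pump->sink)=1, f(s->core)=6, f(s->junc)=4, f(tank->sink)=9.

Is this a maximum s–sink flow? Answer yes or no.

Yes

Residual reachable from s: {core, s}; sink is not reachable.
Saturated cut: s->junc, core->tank, core->pump with total capacity 10 = current flow value. Flow is maximum.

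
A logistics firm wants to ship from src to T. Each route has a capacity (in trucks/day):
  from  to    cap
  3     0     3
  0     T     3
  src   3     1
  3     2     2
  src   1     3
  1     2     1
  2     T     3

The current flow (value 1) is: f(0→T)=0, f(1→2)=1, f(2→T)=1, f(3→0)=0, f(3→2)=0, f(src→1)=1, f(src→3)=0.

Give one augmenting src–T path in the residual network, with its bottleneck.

Residual along src→3→2→T: src→3: 1, 3→2: 2, 2→T: 2.
Bottleneck = min = 1.

src→3→2→T, bottleneck 1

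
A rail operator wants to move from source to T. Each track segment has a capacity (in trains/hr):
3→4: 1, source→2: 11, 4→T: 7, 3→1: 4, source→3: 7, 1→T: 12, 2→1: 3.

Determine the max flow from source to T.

8

Augment source→2→1→T: bottleneck 3. Total 3.
Augment source→3→1→T: bottleneck 4. Total 7.
Augment source→3→4→T: bottleneck 1. Total 8.
No augmenting path remains in the residual graph.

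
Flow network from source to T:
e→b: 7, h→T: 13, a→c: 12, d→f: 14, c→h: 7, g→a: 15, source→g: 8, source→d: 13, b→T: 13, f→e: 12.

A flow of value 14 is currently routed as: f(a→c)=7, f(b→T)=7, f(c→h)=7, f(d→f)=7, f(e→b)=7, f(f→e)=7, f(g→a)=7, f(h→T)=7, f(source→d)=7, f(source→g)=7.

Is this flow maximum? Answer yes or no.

Residual reachable from source: {a, c, d, e, f, g, source}; T is not reachable.
Saturated cut: e→b, c→h with total capacity 14 = current flow value. Flow is maximum.

Yes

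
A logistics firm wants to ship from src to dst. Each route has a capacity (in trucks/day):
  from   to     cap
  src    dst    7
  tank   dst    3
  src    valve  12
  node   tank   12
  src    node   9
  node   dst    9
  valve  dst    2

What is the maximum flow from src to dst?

18

Augment src->dst: bottleneck 7. Total 7.
Augment src->node->dst: bottleneck 9. Total 16.
Augment src->valve->dst: bottleneck 2. Total 18.
No augmenting path remains in the residual graph.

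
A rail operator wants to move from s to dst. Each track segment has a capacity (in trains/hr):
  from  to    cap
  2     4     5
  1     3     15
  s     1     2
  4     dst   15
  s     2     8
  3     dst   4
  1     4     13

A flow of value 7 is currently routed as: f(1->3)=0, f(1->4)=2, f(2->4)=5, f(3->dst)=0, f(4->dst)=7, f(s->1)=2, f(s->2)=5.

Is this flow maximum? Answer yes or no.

Yes

Residual reachable from s: {2, s}; dst is not reachable.
Saturated cut: s->1, 2->4 with total capacity 7 = current flow value. Flow is maximum.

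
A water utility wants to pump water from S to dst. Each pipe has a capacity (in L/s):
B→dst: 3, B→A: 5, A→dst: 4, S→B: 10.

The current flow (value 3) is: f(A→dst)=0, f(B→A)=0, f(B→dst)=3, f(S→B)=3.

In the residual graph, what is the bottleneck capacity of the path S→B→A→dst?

4

Residual capacities along the path: S→B: 7, B→A: 5, A→dst: 4.
Minimum is 4.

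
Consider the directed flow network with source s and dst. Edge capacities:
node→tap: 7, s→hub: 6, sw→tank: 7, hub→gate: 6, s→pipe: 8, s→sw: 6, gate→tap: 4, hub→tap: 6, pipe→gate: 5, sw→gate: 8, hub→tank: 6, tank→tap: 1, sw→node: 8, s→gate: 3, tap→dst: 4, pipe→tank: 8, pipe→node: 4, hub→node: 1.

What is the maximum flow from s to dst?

Augment s→hub→tap→dst: bottleneck 4. Total 4.
No augmenting path remains in the residual graph.

4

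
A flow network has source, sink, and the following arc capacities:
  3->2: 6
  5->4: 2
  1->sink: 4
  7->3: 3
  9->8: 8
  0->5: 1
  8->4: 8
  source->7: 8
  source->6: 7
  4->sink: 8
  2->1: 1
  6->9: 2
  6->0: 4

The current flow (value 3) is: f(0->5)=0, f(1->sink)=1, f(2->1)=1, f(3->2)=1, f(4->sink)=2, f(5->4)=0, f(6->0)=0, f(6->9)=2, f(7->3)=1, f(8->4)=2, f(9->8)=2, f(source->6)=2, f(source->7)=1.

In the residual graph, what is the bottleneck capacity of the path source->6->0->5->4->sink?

Residual capacities along the path: source->6: 5, 6->0: 4, 0->5: 1, 5->4: 2, 4->sink: 6.
Minimum is 1.

1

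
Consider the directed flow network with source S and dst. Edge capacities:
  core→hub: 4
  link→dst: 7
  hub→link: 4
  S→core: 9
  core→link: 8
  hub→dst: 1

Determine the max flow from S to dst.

Augment S→core→hub→dst: bottleneck 1. Total 1.
Augment S→core→link→dst: bottleneck 7. Total 8.
No augmenting path remains in the residual graph.

8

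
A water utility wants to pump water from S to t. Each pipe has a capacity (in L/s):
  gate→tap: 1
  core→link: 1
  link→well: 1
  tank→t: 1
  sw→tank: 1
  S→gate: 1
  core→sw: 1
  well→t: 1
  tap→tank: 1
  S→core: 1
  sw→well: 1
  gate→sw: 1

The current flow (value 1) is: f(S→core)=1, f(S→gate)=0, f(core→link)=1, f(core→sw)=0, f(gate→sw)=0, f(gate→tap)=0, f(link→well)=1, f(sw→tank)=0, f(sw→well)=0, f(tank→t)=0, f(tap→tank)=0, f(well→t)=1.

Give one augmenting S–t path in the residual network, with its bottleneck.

S→gate→sw→tank→t, bottleneck 1

Residual along S→gate→sw→tank→t: S→gate: 1, gate→sw: 1, sw→tank: 1, tank→t: 1.
Bottleneck = min = 1.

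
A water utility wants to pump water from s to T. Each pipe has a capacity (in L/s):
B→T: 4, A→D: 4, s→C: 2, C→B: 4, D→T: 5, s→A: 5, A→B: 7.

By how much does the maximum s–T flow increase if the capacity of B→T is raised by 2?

0

Original max flow = 7.
Edge B→T does not cross the min cut (source side {s}), so extra capacity there cannot help.
New max flow = 7. Increase = 0.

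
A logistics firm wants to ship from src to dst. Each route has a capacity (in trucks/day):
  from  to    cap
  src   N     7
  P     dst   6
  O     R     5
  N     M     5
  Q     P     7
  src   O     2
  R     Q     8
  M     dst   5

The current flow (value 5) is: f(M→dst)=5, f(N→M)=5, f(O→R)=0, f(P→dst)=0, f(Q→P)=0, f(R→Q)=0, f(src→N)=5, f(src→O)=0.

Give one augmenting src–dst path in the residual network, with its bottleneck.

src→O→R→Q→P→dst, bottleneck 2

Residual along src→O→R→Q→P→dst: src→O: 2, O→R: 5, R→Q: 8, Q→P: 7, P→dst: 6.
Bottleneck = min = 2.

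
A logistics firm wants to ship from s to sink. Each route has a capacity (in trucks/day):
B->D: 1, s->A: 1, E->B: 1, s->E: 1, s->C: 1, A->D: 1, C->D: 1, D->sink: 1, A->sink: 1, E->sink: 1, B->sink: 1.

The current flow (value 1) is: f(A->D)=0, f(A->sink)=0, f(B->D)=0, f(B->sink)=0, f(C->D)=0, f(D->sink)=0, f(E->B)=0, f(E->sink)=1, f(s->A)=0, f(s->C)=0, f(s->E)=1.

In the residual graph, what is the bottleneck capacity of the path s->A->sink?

Residual capacities along the path: s->A: 1, A->sink: 1.
Minimum is 1.

1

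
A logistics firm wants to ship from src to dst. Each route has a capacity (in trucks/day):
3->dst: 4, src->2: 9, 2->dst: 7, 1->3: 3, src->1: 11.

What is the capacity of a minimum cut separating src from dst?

Max flow = 10 (via 2 augmenting paths).
In the residual at optimum, the set reachable from src is {1, 2, src}.
Cut edges: 1->3 (cap 3), 2->dst (cap 7). Sum = 10.

10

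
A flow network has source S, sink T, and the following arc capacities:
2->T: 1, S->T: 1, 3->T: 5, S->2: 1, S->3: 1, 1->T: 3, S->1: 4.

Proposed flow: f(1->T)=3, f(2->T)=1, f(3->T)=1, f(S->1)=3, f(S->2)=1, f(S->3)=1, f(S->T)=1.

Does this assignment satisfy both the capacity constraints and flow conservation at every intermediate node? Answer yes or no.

Yes

Every edge has 0 ≤ f(e) ≤ cap(e).
At each intermediate node, inflow equals outflow.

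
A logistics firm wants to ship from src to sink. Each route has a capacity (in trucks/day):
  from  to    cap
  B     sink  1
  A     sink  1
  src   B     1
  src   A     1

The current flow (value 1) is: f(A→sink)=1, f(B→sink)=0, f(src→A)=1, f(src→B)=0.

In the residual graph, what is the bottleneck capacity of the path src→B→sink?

Residual capacities along the path: src→B: 1, B→sink: 1.
Minimum is 1.

1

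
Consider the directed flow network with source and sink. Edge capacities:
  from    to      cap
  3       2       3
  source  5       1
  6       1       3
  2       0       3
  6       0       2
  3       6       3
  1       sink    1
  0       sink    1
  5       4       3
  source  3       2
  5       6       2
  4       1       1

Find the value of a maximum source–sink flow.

Augment source→3→2→0→sink: bottleneck 1. Total 1.
Augment source→3→6→1→sink: bottleneck 1. Total 2.
No augmenting path remains in the residual graph.

2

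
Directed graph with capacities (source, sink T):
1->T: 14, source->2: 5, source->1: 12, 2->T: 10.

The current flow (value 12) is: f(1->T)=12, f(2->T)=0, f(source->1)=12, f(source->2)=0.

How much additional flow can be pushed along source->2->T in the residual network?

5

Residual capacities along the path: source->2: 5, 2->T: 10.
Minimum is 5.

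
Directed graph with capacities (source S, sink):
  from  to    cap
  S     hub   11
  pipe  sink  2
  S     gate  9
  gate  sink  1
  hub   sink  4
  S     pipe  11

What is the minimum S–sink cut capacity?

Max flow = 7 (via 3 augmenting paths).
In the residual at optimum, the set reachable from S is {S, gate, hub, pipe}.
Cut edges: gate→sink (cap 1), pipe→sink (cap 2), hub→sink (cap 4). Sum = 7.

7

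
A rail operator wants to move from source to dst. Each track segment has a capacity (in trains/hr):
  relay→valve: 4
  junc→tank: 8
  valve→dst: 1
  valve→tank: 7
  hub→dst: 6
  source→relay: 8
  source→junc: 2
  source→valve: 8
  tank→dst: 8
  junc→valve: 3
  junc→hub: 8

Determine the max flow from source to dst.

10

Augment source→valve→dst: bottleneck 1. Total 1.
Augment source→junc→hub→dst: bottleneck 2. Total 3.
Augment source→valve→tank→dst: bottleneck 7. Total 10.
No augmenting path remains in the residual graph.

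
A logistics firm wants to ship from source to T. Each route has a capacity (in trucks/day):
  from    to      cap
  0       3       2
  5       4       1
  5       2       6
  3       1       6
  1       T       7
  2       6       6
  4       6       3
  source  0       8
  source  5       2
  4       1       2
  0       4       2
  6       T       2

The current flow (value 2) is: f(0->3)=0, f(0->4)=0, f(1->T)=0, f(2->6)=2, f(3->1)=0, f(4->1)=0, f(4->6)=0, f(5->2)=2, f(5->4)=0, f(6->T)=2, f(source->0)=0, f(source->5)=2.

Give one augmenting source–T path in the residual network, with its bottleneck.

Residual along source->0->4->1->T: source->0: 8, 0->4: 2, 4->1: 2, 1->T: 7.
Bottleneck = min = 2.

source->0->4->1->T, bottleneck 2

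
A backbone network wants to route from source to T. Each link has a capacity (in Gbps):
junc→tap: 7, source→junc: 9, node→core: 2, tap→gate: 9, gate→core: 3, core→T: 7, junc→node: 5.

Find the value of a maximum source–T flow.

5

Augment source→junc→node→core→T: bottleneck 2. Total 2.
Augment source→junc→tap→gate→core→T: bottleneck 3. Total 5.
No augmenting path remains in the residual graph.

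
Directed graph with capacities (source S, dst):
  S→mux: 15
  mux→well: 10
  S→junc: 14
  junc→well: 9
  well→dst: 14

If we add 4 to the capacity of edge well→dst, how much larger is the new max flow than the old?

Original max flow = 14.
After raising cap(well→dst), augmenting paths through that edge carry 4 more units.
New max flow = 18. Increase = 4.

4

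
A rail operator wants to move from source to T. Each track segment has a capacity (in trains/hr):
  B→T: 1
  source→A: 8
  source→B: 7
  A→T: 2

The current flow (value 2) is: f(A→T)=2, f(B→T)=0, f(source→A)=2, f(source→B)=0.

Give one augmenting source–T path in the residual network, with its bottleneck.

source→B→T, bottleneck 1

Residual along source→B→T: source→B: 7, B→T: 1.
Bottleneck = min = 1.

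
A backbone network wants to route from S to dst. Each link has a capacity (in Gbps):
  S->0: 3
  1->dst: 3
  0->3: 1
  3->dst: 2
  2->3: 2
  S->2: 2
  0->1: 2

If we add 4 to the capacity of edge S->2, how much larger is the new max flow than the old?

0

Original max flow = 4.
Edge S->2 does not cross the min cut (source side {0, 2, 3, S}), so extra capacity there cannot help.
New max flow = 4. Increase = 0.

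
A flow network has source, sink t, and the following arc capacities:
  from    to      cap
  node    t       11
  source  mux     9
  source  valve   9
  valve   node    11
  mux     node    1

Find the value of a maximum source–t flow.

Augment source→valve→node→t: bottleneck 9. Total 9.
Augment source→mux→node→t: bottleneck 1. Total 10.
No augmenting path remains in the residual graph.

10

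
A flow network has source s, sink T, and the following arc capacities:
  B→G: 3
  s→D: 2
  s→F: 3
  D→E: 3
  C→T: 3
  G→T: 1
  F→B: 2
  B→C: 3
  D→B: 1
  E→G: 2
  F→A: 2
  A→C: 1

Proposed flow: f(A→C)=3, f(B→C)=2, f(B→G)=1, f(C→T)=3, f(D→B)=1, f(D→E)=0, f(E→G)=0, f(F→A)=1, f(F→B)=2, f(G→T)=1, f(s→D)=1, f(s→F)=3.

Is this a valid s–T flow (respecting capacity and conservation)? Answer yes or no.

No

Capacity violated on A→C: flow 3 > capacity 1.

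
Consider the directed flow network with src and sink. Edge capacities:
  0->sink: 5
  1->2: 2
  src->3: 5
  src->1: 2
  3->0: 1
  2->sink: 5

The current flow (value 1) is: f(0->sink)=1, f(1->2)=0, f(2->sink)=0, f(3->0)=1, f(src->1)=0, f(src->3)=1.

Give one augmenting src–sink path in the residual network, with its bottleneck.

Residual along src->1->2->sink: src->1: 2, 1->2: 2, 2->sink: 5.
Bottleneck = min = 2.

src->1->2->sink, bottleneck 2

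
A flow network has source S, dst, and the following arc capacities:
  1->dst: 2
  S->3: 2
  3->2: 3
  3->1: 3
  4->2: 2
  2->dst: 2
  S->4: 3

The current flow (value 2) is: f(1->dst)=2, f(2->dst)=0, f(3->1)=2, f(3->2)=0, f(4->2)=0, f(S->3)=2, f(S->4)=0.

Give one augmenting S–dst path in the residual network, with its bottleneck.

Residual along S->4->2->dst: S->4: 3, 4->2: 2, 2->dst: 2.
Bottleneck = min = 2.

S->4->2->dst, bottleneck 2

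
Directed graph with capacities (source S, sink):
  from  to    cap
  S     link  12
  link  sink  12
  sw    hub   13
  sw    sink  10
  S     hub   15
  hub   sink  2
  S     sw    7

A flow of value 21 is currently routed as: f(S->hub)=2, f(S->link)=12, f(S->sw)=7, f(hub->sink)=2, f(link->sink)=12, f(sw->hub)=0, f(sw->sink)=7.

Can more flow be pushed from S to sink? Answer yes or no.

Residual reachable from S: {S, hub}; sink is not reachable.
Saturated cut: S->link, S->sw, hub->sink with total capacity 21 = current flow value. Flow is maximum.

No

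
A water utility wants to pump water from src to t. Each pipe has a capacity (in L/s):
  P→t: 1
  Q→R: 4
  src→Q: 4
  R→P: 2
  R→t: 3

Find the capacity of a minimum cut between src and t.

Max flow = 4 (via 2 augmenting paths).
In the residual at optimum, the set reachable from src is {src}.
Cut edges: src→Q (cap 4). Sum = 4.

4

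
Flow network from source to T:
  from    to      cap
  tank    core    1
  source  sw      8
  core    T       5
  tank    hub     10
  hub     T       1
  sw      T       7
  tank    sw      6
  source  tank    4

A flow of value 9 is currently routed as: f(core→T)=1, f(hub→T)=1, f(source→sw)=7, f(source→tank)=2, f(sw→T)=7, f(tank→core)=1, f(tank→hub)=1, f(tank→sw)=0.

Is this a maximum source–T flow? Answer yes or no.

Yes

Residual reachable from source: {hub, source, sw, tank}; T is not reachable.
Saturated cut: tank→core, sw→T, hub→T with total capacity 9 = current flow value. Flow is maximum.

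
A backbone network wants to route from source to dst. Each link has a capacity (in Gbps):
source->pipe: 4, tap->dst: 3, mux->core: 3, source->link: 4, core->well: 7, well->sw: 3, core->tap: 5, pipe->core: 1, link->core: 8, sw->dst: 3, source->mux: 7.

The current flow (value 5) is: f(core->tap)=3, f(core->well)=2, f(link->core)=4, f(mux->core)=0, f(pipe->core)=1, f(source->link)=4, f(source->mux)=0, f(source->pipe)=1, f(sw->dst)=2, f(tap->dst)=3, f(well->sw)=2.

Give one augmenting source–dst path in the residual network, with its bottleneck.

Residual along source->mux->core->well->sw->dst: source->mux: 7, mux->core: 3, core->well: 5, well->sw: 1, sw->dst: 1.
Bottleneck = min = 1.

source->mux->core->well->sw->dst, bottleneck 1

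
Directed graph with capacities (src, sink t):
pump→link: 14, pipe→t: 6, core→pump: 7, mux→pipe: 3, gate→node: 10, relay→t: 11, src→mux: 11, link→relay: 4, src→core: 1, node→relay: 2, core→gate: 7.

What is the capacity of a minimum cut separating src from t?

4

Max flow = 4 (via 2 augmenting paths).
In the residual at optimum, the set reachable from src is {mux, src}.
Cut edges: mux→pipe (cap 3), src→core (cap 1). Sum = 4.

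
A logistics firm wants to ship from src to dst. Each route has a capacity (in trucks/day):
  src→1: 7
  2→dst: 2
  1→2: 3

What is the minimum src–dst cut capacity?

2

Max flow = 2 (via 1 augmenting path).
In the residual at optimum, the set reachable from src is {1, 2, src}.
Cut edges: 2→dst (cap 2). Sum = 2.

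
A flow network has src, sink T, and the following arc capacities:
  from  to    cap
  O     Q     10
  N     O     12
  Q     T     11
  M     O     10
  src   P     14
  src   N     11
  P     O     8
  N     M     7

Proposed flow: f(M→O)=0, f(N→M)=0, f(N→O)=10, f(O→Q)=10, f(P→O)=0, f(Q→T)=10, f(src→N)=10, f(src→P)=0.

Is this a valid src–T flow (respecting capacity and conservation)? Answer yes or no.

Yes

Every edge has 0 ≤ f(e) ≤ cap(e).
At each intermediate node, inflow equals outflow.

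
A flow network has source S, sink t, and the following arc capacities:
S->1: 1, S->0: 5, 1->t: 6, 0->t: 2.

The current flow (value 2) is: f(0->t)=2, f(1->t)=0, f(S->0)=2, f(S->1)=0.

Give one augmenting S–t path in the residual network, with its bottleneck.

S->1->t, bottleneck 1

Residual along S->1->t: S->1: 1, 1->t: 6.
Bottleneck = min = 1.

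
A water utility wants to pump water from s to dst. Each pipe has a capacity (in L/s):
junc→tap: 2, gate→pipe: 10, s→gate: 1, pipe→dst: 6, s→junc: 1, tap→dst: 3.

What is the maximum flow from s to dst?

Augment s→gate→pipe→dst: bottleneck 1. Total 1.
Augment s→junc→tap→dst: bottleneck 1. Total 2.
No augmenting path remains in the residual graph.

2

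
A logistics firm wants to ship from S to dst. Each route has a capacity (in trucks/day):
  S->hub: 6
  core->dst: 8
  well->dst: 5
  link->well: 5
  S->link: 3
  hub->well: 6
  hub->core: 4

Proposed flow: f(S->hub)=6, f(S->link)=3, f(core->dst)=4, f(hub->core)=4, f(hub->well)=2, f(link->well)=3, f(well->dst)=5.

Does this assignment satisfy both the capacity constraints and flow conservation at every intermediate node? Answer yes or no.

Every edge has 0 ≤ f(e) ≤ cap(e).
At each intermediate node, inflow equals outflow.

Yes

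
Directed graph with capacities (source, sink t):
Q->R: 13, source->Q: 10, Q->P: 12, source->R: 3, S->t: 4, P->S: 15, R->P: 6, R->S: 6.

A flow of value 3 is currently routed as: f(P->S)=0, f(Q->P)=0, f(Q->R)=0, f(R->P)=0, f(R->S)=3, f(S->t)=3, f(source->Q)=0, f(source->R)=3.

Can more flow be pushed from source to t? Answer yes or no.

Yes

Residual path source->Q->R->S->t has bottleneck 1 > 0.
Pushing 1 along it raises the flow to 4, so the given flow is not maximum.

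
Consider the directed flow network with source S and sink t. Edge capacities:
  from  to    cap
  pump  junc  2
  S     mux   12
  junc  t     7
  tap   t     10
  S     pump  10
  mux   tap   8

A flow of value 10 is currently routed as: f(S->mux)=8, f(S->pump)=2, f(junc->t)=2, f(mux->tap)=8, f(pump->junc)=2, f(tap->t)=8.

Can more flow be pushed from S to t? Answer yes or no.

No

Residual reachable from S: {S, mux, pump}; t is not reachable.
Saturated cut: pump->junc, mux->tap with total capacity 10 = current flow value. Flow is maximum.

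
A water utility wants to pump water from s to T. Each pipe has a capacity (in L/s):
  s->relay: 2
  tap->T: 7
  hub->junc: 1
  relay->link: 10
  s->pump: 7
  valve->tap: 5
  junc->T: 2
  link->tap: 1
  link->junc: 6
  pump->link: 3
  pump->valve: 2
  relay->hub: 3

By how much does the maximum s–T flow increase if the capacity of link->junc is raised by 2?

0

Original max flow = 5.
Edge link->junc does not cross the min cut (source side {hub, junc, link, pump, relay, s}), so extra capacity there cannot help.
New max flow = 5. Increase = 0.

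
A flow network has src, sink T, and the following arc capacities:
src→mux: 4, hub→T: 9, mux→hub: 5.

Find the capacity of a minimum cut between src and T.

4

Max flow = 4 (via 1 augmenting path).
In the residual at optimum, the set reachable from src is {src}.
Cut edges: src→mux (cap 4). Sum = 4.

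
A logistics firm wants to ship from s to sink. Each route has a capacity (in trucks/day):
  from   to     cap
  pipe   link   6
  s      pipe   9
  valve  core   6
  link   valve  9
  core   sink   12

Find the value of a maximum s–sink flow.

6

Augment s→pipe→link→valve→core→sink: bottleneck 6. Total 6.
No augmenting path remains in the residual graph.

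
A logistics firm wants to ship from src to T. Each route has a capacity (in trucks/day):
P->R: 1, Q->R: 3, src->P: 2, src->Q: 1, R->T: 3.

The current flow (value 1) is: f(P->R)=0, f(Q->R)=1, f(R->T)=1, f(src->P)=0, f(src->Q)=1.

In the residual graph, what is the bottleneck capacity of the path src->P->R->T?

1

Residual capacities along the path: src->P: 2, P->R: 1, R->T: 2.
Minimum is 1.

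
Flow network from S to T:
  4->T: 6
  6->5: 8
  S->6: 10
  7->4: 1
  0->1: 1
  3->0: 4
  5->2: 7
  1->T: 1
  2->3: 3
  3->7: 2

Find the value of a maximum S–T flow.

Augment S->6->5->2->3->7->4->T: bottleneck 1. Total 1.
Augment S->6->5->2->3->0->1->T: bottleneck 1. Total 2.
No augmenting path remains in the residual graph.

2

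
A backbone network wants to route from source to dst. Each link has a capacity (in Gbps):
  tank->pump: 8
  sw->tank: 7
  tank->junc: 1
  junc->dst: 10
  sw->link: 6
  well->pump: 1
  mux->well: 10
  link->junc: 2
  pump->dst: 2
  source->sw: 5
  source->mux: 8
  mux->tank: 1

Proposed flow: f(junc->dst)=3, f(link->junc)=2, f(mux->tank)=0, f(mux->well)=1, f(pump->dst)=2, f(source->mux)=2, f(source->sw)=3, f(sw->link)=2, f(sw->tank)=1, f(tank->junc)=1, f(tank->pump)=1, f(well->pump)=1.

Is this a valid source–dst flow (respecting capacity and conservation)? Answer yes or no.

Conservation fails at mux: inflow 2 ≠ outflow 1.

No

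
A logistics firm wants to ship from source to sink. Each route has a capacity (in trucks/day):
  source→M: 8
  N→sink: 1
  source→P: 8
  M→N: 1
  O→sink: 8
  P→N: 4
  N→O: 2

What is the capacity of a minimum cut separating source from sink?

Max flow = 3 (via 2 augmenting paths).
In the residual at optimum, the set reachable from source is {M, N, P, source}.
Cut edges: N→O (cap 2), N→sink (cap 1). Sum = 3.

3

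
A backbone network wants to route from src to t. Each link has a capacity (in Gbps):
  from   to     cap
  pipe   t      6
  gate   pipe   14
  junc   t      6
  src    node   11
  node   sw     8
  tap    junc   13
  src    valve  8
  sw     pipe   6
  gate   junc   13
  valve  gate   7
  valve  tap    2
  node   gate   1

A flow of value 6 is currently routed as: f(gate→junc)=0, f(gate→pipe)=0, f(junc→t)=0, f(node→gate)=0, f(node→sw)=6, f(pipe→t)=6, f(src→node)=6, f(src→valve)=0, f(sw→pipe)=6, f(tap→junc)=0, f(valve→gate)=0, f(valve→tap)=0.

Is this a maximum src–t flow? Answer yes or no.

Residual path src→node→gate→junc→t has bottleneck 1 > 0.
Pushing 1 along it raises the flow to 7, so the given flow is not maximum.

No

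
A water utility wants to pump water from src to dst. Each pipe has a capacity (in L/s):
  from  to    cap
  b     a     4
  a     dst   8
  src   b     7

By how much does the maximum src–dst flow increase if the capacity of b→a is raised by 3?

3

Original max flow = 4.
After raising cap(b→a), augmenting paths through that edge carry 3 more units.
New max flow = 7. Increase = 3.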